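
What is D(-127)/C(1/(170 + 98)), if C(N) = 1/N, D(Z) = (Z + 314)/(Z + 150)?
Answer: 187/6164 ≈ 0.030337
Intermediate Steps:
D(Z) = (314 + Z)/(150 + Z)
D(-127)/C(1/(170 + 98)) = ((314 - 127)/(150 - 127))/(1/(1/(170 + 98))) = (187/23)/(1/(1/268)) = ((1/23)*187)/(1/(1/268)) = (187/23)/268 = (187/23)*(1/268) = 187/6164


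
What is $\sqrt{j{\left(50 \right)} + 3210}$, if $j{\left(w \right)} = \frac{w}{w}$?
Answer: $13 \sqrt{19} \approx 56.666$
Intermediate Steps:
$j{\left(w \right)} = 1$
$\sqrt{j{\left(50 \right)} + 3210} = \sqrt{1 + 3210} = \sqrt{3211} = 13 \sqrt{19}$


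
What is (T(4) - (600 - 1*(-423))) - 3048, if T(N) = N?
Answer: -4067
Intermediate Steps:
(T(4) - (600 - 1*(-423))) - 3048 = (4 - (600 - 1*(-423))) - 3048 = (4 - (600 + 423)) - 3048 = (4 - 1*1023) - 3048 = (4 - 1023) - 3048 = -1019 - 3048 = -4067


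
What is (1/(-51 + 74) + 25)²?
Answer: 331776/529 ≈ 627.18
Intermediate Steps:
(1/(-51 + 74) + 25)² = (1/23 + 25)² = (576/23)² = 331776/529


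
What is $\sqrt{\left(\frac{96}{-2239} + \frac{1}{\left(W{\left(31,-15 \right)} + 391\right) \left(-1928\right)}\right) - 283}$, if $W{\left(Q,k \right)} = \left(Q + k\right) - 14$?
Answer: $\frac{i \sqrt{203657114698955058594}}{848249628} \approx 16.824 i$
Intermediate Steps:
$W{\left(Q,k \right)} = -14 + Q + k$
$\sqrt{\left(\frac{96}{-2239} + \frac{1}{\left(W{\left(31,-15 \right)} + 391\right) \left(-1928\right)}\right) - 283} = \sqrt{\left(\frac{96}{-2239} + \frac{1}{\left(\left(-14 + 31 - 15\right) + 391\right) \left(-1928\right)}\right) - 283} = \sqrt{\left(96 \left(- \frac{1}{2239}\right) + \frac{1}{2 + 391} \left(- \frac{1}{1928}\right)\right) - 283} = \sqrt{\left(- \frac{96}{2239} + \frac{1}{393} \left(- \frac{1}{1928}\right)\right) - 283} = \sqrt{\left(- \frac{96}{2239} - \frac{1}{757704}\right) - 283} = \sqrt{- \frac{72741823}{1696499256} - 283} = \sqrt{- \frac{480182031271}{1696499256}} = \frac{i \sqrt{203657114698955058594}}{848249628}$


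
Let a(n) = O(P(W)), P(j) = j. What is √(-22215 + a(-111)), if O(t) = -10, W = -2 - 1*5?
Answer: 5*I*√889 ≈ 149.08*I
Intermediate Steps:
W = -7 (W = -2 - 5 = -7)
a(n) = -10
√(-22215 + a(-111)) = √(-22215 - 10) = √(-22225) = 5*I*√889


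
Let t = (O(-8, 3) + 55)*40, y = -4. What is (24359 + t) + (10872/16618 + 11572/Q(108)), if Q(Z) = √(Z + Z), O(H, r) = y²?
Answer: 226001927/8309 + 2893*√6/9 ≈ 27987.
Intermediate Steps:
O(H, r) = 16 (O(H, r) = (-4)² = 16)
Q(Z) = √2*√Z (Q(Z) = √(2*Z) = √2*√Z)
t = 2840 (t = (16 + 55)*40 = 71*40 = 2840)
(24359 + t) + (10872/16618 + 11572/Q(108)) = (24359 + 2840) + (10872/16618 + 11572/((√2*√108))) = 27199 + (10872*(1/16618) + 11572/((√2*(6*√3)))) = 27199 + (5436/8309 + 11572/((6*√6))) = 27199 + (5436/8309 + 11572*(√6/36)) = 27199 + (5436/8309 + 2893*√6/9) = 226001927/8309 + 2893*√6/9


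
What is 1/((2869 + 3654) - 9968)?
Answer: -1/3445 ≈ -0.00029028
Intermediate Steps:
1/((2869 + 3654) - 9968) = 1/(6523 - 9968) = 1/(-3445) = -1/3445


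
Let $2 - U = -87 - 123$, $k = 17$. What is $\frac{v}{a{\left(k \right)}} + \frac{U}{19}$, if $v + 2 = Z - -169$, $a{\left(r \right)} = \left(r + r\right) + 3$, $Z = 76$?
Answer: $\frac{12461}{703} \approx 17.725$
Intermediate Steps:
$U = 212$ ($U = 2 - \left(-87 - 123\right) = 2 - -210 = 2 + 210 = 212$)
$a{\left(r \right)} = 3 + 2 r$ ($a{\left(r \right)} = 2 r + 3 = 3 + 2 r$)
$v = 243$ ($v = -2 + \left(76 - -169\right) = -2 + \left(76 + 169\right) = -2 + 245 = 243$)
$\frac{v}{a{\left(k \right)}} + \frac{U}{19} = \frac{243}{3 + 2 \cdot 17} + \frac{212}{19} = \frac{243}{3 + 34} + 212 \cdot \frac{1}{19} = \frac{243}{37} + \frac{212}{19} = \frac{12461}{703}$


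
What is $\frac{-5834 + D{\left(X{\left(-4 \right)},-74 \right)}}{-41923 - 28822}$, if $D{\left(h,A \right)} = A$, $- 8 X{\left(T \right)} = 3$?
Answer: $\frac{5908}{70745} \approx 0.083511$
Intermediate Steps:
$X{\left(T \right)} = - \frac{3}{8}$ ($X{\left(T \right)} = \left(- \frac{1}{8}\right) 3 = - \frac{3}{8}$)
$\frac{-5834 + D{\left(X{\left(-4 \right)},-74 \right)}}{-41923 - 28822} = \frac{-5834 - 74}{-41923 - 28822} = - \frac{5908}{-70745} = \left(-5908\right) \left(- \frac{1}{70745}\right) = \frac{5908}{70745}$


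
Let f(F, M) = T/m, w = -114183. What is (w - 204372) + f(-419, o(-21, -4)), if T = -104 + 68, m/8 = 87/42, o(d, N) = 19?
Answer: -9238158/29 ≈ -3.1856e+5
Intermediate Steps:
m = 116/7 (m = 8*(87/42) = 8*(87*(1/42)) = 8*(29/14) = 116/7 ≈ 16.571)
T = -36
f(F, M) = -63/29 (f(F, M) = -36/116/7 = -36*7/116 = -63/29)
(w - 204372) + f(-419, o(-21, -4)) = (-114183 - 204372) - 63/29 = -318555 - 63/29 = -9238158/29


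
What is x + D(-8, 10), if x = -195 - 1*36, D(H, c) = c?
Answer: -221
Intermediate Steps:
x = -231 (x = -195 - 36 = -231)
x + D(-8, 10) = -231 + 10 = -221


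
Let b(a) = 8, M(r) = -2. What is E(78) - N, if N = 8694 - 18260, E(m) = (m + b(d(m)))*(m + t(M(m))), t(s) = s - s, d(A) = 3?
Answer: 16274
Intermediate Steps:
t(s) = 0
E(m) = m*(8 + m) (E(m) = (m + 8)*(m + 0) = (8 + m)*m = m*(8 + m))
N = -9566
E(78) - N = 78*(8 + 78) - 1*(-9566) = 78*86 + 9566 = 6708 + 9566 = 16274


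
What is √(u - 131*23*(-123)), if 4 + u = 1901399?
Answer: √2271994 ≈ 1507.3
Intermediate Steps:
u = 1901395 (u = -4 + 1901399 = 1901395)
√(u - 131*23*(-123)) = √(1901395 - 131*23*(-123)) = √(1901395 - 3013*(-123)) = √(1901395 + 370599) = √2271994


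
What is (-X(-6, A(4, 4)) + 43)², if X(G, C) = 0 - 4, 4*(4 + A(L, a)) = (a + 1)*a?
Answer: 2209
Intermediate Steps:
A(L, a) = -4 + a*(1 + a)/4 (A(L, a) = -4 + ((a + 1)*a)/4 = -4 + ((1 + a)*a)/4 = -4 + (a*(1 + a))/4 = -4 + a*(1 + a)/4)
X(G, C) = -4
(-X(-6, A(4, 4)) + 43)² = (-1*(-4) + 43)² = (4 + 43)² = 47² = 2209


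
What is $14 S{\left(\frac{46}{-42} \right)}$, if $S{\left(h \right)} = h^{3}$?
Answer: $- \frac{24334}{1323} \approx -18.393$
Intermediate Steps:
$14 S{\left(\frac{46}{-42} \right)} = 14 \left(\frac{46}{-42}\right)^{3} = 14 \left(46 \left(- \frac{1}{42}\right)\right)^{3} = 14 \left(- \frac{23}{21}\right)^{3} = 14 \left(- \frac{12167}{9261}\right) = - \frac{24334}{1323}$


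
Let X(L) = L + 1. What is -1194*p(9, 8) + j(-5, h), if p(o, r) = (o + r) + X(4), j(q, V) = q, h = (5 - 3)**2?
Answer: -26273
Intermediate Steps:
h = 4 (h = 2**2 = 4)
X(L) = 1 + L
p(o, r) = 5 + o + r (p(o, r) = (o + r) + (1 + 4) = (o + r) + 5 = 5 + o + r)
-1194*p(9, 8) + j(-5, h) = -1194*(5 + 9 + 8) - 5 = -1194*22 - 5 = -26268 - 5 = -26273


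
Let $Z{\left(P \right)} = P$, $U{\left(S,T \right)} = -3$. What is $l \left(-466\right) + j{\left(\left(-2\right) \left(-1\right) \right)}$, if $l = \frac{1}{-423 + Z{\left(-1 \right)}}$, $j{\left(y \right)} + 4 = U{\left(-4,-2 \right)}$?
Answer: $- \frac{1251}{212} \approx -5.9009$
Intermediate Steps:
$j{\left(y \right)} = -7$ ($j{\left(y \right)} = -4 - 3 = -7$)
$l = - \frac{1}{424}$ ($l = \frac{1}{-423 - 1} = \frac{1}{-424} = - \frac{1}{424} \approx -0.0023585$)
$l \left(-466\right) + j{\left(\left(-2\right) \left(-1\right) \right)} = \left(- \frac{1}{424}\right) \left(-466\right) - 7 = \frac{233}{212} - 7 = - \frac{1251}{212}$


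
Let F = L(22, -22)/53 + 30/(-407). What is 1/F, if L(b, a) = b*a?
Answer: -21571/198578 ≈ -0.10863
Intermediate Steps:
L(b, a) = a*b
F = -198578/21571 (F = -22*22/53 + 30/(-407) = -484*1/53 + 30*(-1/407) = -484/53 - 30/407 = -198578/21571 ≈ -9.2058)
1/F = 1/(-198578/21571) = -21571/198578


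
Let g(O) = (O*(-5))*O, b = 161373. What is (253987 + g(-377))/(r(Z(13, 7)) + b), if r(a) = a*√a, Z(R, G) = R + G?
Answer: -73692271434/26041237129 + 18266320*√5/26041237129 ≈ -2.8283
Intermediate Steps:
Z(R, G) = G + R
r(a) = a^(3/2)
g(O) = -5*O² (g(O) = (-5*O)*O = -5*O²)
(253987 + g(-377))/(r(Z(13, 7)) + b) = (253987 - 5*(-377)²)/((7 + 13)^(3/2) + 161373) = (253987 - 5*142129)/(20^(3/2) + 161373) = (253987 - 710645)/(40*√5 + 161373) = -456658/(161373 + 40*√5)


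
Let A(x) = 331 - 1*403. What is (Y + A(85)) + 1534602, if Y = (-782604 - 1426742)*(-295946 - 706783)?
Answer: 2215376839764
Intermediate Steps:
A(x) = -72 (A(x) = 331 - 403 = -72)
Y = 2215375305234 (Y = -2209346*(-1002729) = 2215375305234)
(Y + A(85)) + 1534602 = (2215375305234 - 72) + 1534602 = 2215375305162 + 1534602 = 2215376839764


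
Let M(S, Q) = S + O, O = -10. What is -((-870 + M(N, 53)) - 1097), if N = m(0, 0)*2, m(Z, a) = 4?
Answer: 1969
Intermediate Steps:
N = 8 (N = 4*2 = 8)
M(S, Q) = -10 + S (M(S, Q) = S - 10 = -10 + S)
-((-870 + M(N, 53)) - 1097) = -((-870 + (-10 + 8)) - 1097) = -((-870 - 2) - 1097) = -(-872 - 1097) = -1*(-1969) = 1969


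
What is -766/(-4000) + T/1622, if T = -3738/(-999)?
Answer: 104680129/540126000 ≈ 0.19381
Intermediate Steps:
T = 1246/333 (T = -3738*(-1/999) = 1246/333 ≈ 3.7417)
-766/(-4000) + T/1622 = -766/(-4000) + (1246/333)/1622 = -766*(-1/4000) + (1246/333)*(1/1622) = 383/2000 + 623/270063 = 104680129/540126000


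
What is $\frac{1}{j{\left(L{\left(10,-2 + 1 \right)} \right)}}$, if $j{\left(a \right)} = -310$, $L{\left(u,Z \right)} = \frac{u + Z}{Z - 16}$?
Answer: $- \frac{1}{310} \approx -0.0032258$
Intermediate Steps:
$L{\left(u,Z \right)} = \frac{Z + u}{-16 + Z}$
$\frac{1}{j{\left(L{\left(10,-2 + 1 \right)} \right)}} = \frac{1}{-310} = - \frac{1}{310}$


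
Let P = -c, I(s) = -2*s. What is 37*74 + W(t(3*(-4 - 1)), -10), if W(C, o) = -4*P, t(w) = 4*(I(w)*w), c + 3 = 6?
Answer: 2750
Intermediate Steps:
c = 3 (c = -3 + 6 = 3)
P = -3 (P = -1*3 = -3)
t(w) = -8*w² (t(w) = 4*((-2*w)*w) = 4*(-2*w²) = -8*w²)
W(C, o) = 12 (W(C, o) = -4*(-3) = 12)
37*74 + W(t(3*(-4 - 1)), -10) = 37*74 + 12 = 2738 + 12 = 2750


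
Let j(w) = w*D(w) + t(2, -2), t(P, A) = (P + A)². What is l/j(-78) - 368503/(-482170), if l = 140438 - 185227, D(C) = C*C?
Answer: 7556528761/8800566840 ≈ 0.85864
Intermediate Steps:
t(P, A) = (A + P)²
D(C) = C²
l = -44789
j(w) = w³ (j(w) = w*w² + (-2 + 2)² = w³ + 0² = w³ + 0 = w³)
l/j(-78) - 368503/(-482170) = -44789/((-78)³) - 368503/(-482170) = -44789/(-474552) - 368503*(-1/482170) = -44789*(-1/474552) + 368503/482170 = 44789/474552 + 368503/482170 = 7556528761/8800566840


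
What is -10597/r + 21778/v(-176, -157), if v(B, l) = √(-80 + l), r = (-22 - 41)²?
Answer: -10597/3969 - 21778*I*√237/237 ≈ -2.6699 - 1414.6*I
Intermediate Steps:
r = 3969 (r = (-63)² = 3969)
-10597/r + 21778/v(-176, -157) = -10597/3969 + 21778/(√(-80 - 157)) = -10597*1/3969 + 21778/(√(-237)) = -10597/3969 + 21778/((I*√237)) = -10597/3969 + 21778*(-I*√237/237) = -10597/3969 - 21778*I*√237/237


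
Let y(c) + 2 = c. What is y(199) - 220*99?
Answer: -21583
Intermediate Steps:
y(c) = -2 + c
y(199) - 220*99 = (-2 + 199) - 220*99 = 197 - 21780 = -21583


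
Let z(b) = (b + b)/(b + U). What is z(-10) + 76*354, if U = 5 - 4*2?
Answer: 349772/13 ≈ 26906.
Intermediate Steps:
U = -3 (U = 5 - 8 = -3)
z(b) = 2*b/(-3 + b) (z(b) = (b + b)/(b - 3) = (2*b)/(-3 + b) = 2*b/(-3 + b))
z(-10) + 76*354 = 2*(-10)/(-3 - 10) + 76*354 = 2*(-10)/(-13) + 26904 = 2*(-10)*(-1/13) + 26904 = 20/13 + 26904 = 349772/13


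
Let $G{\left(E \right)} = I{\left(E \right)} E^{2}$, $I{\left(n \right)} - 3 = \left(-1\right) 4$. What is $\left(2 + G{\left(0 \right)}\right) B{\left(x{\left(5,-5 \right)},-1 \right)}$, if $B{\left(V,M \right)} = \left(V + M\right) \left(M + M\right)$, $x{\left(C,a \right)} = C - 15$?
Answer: $44$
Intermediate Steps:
$x{\left(C,a \right)} = -15 + C$ ($x{\left(C,a \right)} = C - 15 = -15 + C$)
$I{\left(n \right)} = -1$ ($I{\left(n \right)} = 3 - 4 = -1$)
$B{\left(V,M \right)} = 2 M \left(M + V\right)$ ($B{\left(V,M \right)} = \left(M + V\right) 2 M = 2 M \left(M + V\right)$)
$G{\left(E \right)} = - E^{2}$
$\left(2 + G{\left(0 \right)}\right) B{\left(x{\left(5,-5 \right)},-1 \right)} = \left(2 - 0^{2}\right) 2 \left(-1\right) \left(-1 + \left(-15 + 5\right)\right) = \left(2 - 0\right) 2 \left(-1\right) \left(-1 - 10\right) = \left(2 + 0\right) 2 \left(-1\right) \left(-11\right) = 2 \cdot 22 = 44$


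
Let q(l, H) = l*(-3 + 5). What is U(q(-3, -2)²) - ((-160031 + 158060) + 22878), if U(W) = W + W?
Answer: -20835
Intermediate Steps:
q(l, H) = 2*l (q(l, H) = l*2 = 2*l)
U(W) = 2*W
U(q(-3, -2)²) - ((-160031 + 158060) + 22878) = 2*(2*(-3))² - ((-160031 + 158060) + 22878) = 2*(-6)² - (-1971 + 22878) = 2*36 - 1*20907 = 72 - 20907 = -20835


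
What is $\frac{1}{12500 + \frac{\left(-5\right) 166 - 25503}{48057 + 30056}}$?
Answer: $\frac{78113}{976386167} \approx 8.0002 \cdot 10^{-5}$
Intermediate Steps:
$\frac{1}{12500 + \frac{\left(-5\right) 166 - 25503}{48057 + 30056}} = \frac{1}{12500 + \frac{-830 - 25503}{78113}} = \frac{1}{12500 - \frac{26333}{78113}} = \frac{1}{\frac{976386167}{78113}} = \frac{78113}{976386167}$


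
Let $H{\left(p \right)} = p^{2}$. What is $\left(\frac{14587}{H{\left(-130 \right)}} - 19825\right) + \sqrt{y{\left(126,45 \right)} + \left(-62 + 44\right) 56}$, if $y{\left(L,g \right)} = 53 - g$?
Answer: $- \frac{335027913}{16900} + 10 i \sqrt{10} \approx -19824.0 + 31.623 i$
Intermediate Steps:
$\left(\frac{14587}{H{\left(-130 \right)}} - 19825\right) + \sqrt{y{\left(126,45 \right)} + \left(-62 + 44\right) 56} = \left(\frac{14587}{\left(-130\right)^{2}} - 19825\right) + \sqrt{\left(53 - 45\right) + \left(-62 + 44\right) 56} = \left(\frac{14587}{16900} - 19825\right) + \sqrt{\left(53 - 45\right) - 1008} = \left(14587 \cdot \frac{1}{16900} - 19825\right) + \sqrt{8 - 1008} = \left(\frac{14587}{16900} - 19825\right) + \sqrt{-1000} = - \frac{335027913}{16900} + 10 i \sqrt{10}$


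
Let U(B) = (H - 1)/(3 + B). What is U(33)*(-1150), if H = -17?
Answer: 575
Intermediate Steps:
U(B) = -18/(3 + B) (U(B) = (-17 - 1)/(3 + B) = -18/(3 + B))
U(33)*(-1150) = -18/(3 + 33)*(-1150) = -18/36*(-1150) = -18*1/36*(-1150) = -½*(-1150) = 575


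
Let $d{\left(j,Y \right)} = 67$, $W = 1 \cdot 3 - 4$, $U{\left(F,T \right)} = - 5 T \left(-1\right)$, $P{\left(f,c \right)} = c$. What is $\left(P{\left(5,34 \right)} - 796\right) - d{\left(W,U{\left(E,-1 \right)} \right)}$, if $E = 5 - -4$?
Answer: $-829$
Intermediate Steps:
$E = 9$ ($E = 5 + 4 = 9$)
$U{\left(F,T \right)} = 5 T$
$W = -1$ ($W = 3 - 4 = -1$)
$\left(P{\left(5,34 \right)} - 796\right) - d{\left(W,U{\left(E,-1 \right)} \right)} = \left(34 - 796\right) - 67 = -762 - 67 = -829$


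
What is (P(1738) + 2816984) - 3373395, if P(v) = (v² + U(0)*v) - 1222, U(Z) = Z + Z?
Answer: 2463011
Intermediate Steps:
U(Z) = 2*Z
P(v) = -1222 + v² (P(v) = (v² + (2*0)*v) - 1222 = (v² + 0*v) - 1222 = (v² + 0) - 1222 = v² - 1222 = -1222 + v²)
(P(1738) + 2816984) - 3373395 = ((-1222 + 1738²) + 2816984) - 3373395 = ((-1222 + 3020644) + 2816984) - 3373395 = (3019422 + 2816984) - 3373395 = 5836406 - 3373395 = 2463011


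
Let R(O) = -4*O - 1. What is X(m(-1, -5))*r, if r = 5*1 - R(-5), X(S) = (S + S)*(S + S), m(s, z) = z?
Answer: -1400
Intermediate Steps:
R(O) = -1 - 4*O
X(S) = 4*S**2 (X(S) = (2*S)*(2*S) = 4*S**2)
r = -14 (r = 5*1 - (-1 - 4*(-5)) = 5 - (-1 + 20) = 5 - 1*19 = 5 - 19 = -14)
X(m(-1, -5))*r = (4*(-5)**2)*(-14) = (4*25)*(-14) = 100*(-14) = -1400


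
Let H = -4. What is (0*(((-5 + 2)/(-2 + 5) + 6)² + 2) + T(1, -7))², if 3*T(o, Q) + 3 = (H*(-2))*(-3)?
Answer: 81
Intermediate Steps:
T(o, Q) = -9 (T(o, Q) = -1 + (-4*(-2)*(-3))/3 = -1 + (8*(-3))/3 = -1 + (⅓)*(-24) = -1 - 8 = -9)
(0*(((-5 + 2)/(-2 + 5) + 6)² + 2) + T(1, -7))² = (0*(((-5 + 2)/(-2 + 5) + 6)² + 2) - 9)² = (0*((-3/3 + 6)² + 2) - 9)² = (0*((-3*⅓ + 6)² + 2) - 9)² = (0*((-1 + 6)² + 2) - 9)² = (0*(5² + 2) - 9)² = (0*(25 + 2) - 9)² = (0*27 - 9)² = (0 - 9)² = (-9)² = 81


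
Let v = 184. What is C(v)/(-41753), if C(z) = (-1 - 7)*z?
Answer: 1472/41753 ≈ 0.035255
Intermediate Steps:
C(z) = -8*z
C(v)/(-41753) = -8*184/(-41753) = -1472*(-1/41753) = 1472/41753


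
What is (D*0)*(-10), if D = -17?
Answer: 0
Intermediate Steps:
(D*0)*(-10) = -17*0*(-10) = 0*(-10) = 0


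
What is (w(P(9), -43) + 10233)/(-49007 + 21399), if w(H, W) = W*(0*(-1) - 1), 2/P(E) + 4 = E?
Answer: -367/986 ≈ -0.37221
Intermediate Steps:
P(E) = 2/(-4 + E)
w(H, W) = -W (w(H, W) = W*(0 - 1) = W*(-1) = -W)
(w(P(9), -43) + 10233)/(-49007 + 21399) = (-1*(-43) + 10233)/(-49007 + 21399) = (43 + 10233)/(-27608) = 10276*(-1/27608) = -367/986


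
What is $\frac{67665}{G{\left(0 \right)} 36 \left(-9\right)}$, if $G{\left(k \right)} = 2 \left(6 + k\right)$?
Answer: $- \frac{22555}{1296} \approx -17.404$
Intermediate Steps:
$G{\left(k \right)} = 12 + 2 k$
$\frac{67665}{G{\left(0 \right)} 36 \left(-9\right)} = \frac{67665}{\left(12 + 2 \cdot 0\right) 36 \left(-9\right)} = \frac{67665}{\left(12 + 0\right) 36 \left(-9\right)} = \frac{67665}{12 \cdot 36 \left(-9\right)} = \frac{67665}{432 \left(-9\right)} = \frac{67665}{-3888} = 67665 \left(- \frac{1}{3888}\right) = - \frac{22555}{1296}$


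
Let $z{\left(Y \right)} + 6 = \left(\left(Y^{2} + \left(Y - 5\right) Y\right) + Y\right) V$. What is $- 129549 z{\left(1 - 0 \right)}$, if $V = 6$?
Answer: $2331882$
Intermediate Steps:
$z{\left(Y \right)} = -6 + 6 Y + 6 Y^{2} + 6 Y \left(-5 + Y\right)$ ($z{\left(Y \right)} = -6 + \left(\left(Y^{2} + \left(Y - 5\right) Y\right) + Y\right) 6 = -6 + \left(\left(Y^{2} + \left(-5 + Y\right) Y\right) + Y\right) 6 = -6 + \left(\left(Y^{2} + Y \left(-5 + Y\right)\right) + Y\right) 6 = -6 + \left(Y + Y^{2} + Y \left(-5 + Y\right)\right) 6 = -6 + \left(6 Y + 6 Y^{2} + 6 Y \left(-5 + Y\right)\right) = -6 + 6 Y + 6 Y^{2} + 6 Y \left(-5 + Y\right)$)
$- 129549 z{\left(1 - 0 \right)} = - 129549 \left(-6 - 24 \left(1 - 0\right) + 12 \left(1 - 0\right)^{2}\right) = - 129549 \left(-6 - 24 \left(1 + 0\right) + 12 \left(1 + 0\right)^{2}\right) = - 129549 \left(-6 - 24 + 12 \cdot 1^{2}\right) = - 129549 \left(-6 - 24 + 12 \cdot 1\right) = - 129549 \left(-6 - 24 + 12\right) = \left(-129549\right) \left(-18\right) = 2331882$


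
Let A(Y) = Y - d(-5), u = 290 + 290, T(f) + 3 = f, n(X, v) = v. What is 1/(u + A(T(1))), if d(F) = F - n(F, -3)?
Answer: 1/580 ≈ 0.0017241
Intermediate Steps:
T(f) = -3 + f
u = 580
d(F) = 3 + F (d(F) = F - 1*(-3) = F + 3 = 3 + F)
A(Y) = 2 + Y (A(Y) = Y - (3 - 5) = Y - 1*(-2) = Y + 2 = 2 + Y)
1/(u + A(T(1))) = 1/(580 + (2 + (-3 + 1))) = 1/(580 + (2 - 2)) = 1/(580 + 0) = 1/580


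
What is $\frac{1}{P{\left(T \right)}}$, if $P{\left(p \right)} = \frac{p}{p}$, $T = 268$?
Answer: $1$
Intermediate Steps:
$P{\left(p \right)} = 1$
$\frac{1}{P{\left(T \right)}} = 1^{-1} = 1$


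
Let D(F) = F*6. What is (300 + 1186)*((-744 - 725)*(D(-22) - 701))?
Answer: 1818384022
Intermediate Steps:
D(F) = 6*F
(300 + 1186)*((-744 - 725)*(D(-22) - 701)) = (300 + 1186)*((-744 - 725)*(6*(-22) - 701)) = 1486*(-1469*(-132 - 701)) = 1486*(-1469*(-833)) = 1486*1223677 = 1818384022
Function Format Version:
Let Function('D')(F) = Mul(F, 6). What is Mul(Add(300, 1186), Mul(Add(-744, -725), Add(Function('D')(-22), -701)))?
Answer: 1818384022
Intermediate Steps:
Function('D')(F) = Mul(6, F)
Mul(Add(300, 1186), Mul(Add(-744, -725), Add(Function('D')(-22), -701))) = Mul(Add(300, 1186), Mul(Add(-744, -725), Add(Mul(6, -22), -701))) = Mul(1486, Mul(-1469, Add(-132, -701))) = Mul(1486, Mul(-1469, -833)) = Mul(1486, 1223677) = 1818384022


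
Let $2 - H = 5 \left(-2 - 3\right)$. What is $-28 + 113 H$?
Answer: $3023$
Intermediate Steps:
$H = 27$ ($H = 2 - 5 \left(-2 - 3\right) = 2 - 5 \left(-5\right) = 2 - -25 = 2 + 25 = 27$)
$-28 + 113 H = -28 + 113 \cdot 27 = -28 + 3051 = 3023$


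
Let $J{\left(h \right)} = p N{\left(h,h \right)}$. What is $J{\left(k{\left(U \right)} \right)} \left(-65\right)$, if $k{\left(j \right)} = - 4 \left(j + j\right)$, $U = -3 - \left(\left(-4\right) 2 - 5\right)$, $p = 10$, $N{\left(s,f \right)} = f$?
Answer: $52000$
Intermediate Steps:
$U = 10$ ($U = -3 - \left(-8 - 5\right) = -3 - -13 = -3 + 13 = 10$)
$k{\left(j \right)} = - 8 j$ ($k{\left(j \right)} = - 4 \cdot 2 j = - 8 j$)
$J{\left(h \right)} = 10 h$
$J{\left(k{\left(U \right)} \right)} \left(-65\right) = 10 \left(\left(-8\right) 10\right) \left(-65\right) = 10 \left(-80\right) \left(-65\right) = \left(-800\right) \left(-65\right) = 52000$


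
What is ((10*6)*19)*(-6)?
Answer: -6840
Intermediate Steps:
((10*6)*19)*(-6) = (60*19)*(-6) = 1140*(-6) = -6840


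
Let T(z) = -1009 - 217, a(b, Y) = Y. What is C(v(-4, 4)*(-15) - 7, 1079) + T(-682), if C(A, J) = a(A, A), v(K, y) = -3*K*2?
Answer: -1593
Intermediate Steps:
v(K, y) = -6*K
C(A, J) = A
T(z) = -1226
C(v(-4, 4)*(-15) - 7, 1079) + T(-682) = (-6*(-4)*(-15) - 7) - 1226 = (24*(-15) - 7) - 1226 = (-360 - 7) - 1226 = -367 - 1226 = -1593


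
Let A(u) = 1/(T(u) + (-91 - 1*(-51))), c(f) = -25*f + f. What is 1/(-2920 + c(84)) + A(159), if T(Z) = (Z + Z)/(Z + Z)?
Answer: -4975/192504 ≈ -0.025844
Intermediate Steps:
c(f) = -24*f
T(Z) = 1 (T(Z) = (2*Z)/((2*Z)) = (2*Z)*(1/(2*Z)) = 1)
A(u) = -1/39 (A(u) = 1/(1 + (-91 - 1*(-51))) = 1/(1 + (-91 + 51)) = 1/(1 - 40) = 1/(-39) = -1/39)
1/(-2920 + c(84)) + A(159) = 1/(-2920 - 24*84) - 1/39 = 1/(-2920 - 2016) - 1/39 = 1/(-4936) - 1/39 = -1/4936 - 1/39 = -4975/192504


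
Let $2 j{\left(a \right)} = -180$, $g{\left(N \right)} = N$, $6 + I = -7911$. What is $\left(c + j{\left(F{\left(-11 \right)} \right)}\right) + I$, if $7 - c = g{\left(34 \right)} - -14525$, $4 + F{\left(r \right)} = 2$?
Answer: $-22559$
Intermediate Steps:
$I = -7917$ ($I = -6 - 7911 = -7917$)
$F{\left(r \right)} = -2$ ($F{\left(r \right)} = -4 + 2 = -2$)
$j{\left(a \right)} = -90$ ($j{\left(a \right)} = \frac{1}{2} \left(-180\right) = -90$)
$c = -14552$ ($c = 7 - \left(34 - -14525\right) = 7 - \left(34 + 14525\right) = 7 - 14559 = -14552$)
$\left(c + j{\left(F{\left(-11 \right)} \right)}\right) + I = \left(-14552 - 90\right) - 7917 = -14642 - 7917 = -22559$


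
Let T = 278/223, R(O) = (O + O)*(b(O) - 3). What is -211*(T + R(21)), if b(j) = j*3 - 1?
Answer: -116655992/223 ≈ -5.2312e+5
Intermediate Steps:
b(j) = -1 + 3*j (b(j) = 3*j - 1 = -1 + 3*j)
R(O) = 2*O*(-4 + 3*O) (R(O) = (O + O)*((-1 + 3*O) - 3) = (2*O)*(-4 + 3*O) = 2*O*(-4 + 3*O))
T = 278/223 (T = 278*(1/223) = 278/223 ≈ 1.2466)
-211*(T + R(21)) = -211*(278/223 + 2*21*(-4 + 3*21)) = -211*(278/223 + 2*21*(-4 + 63)) = -211*(278/223 + 2*21*59) = -211*(278/223 + 2478) = -211*552872/223 = -116655992/223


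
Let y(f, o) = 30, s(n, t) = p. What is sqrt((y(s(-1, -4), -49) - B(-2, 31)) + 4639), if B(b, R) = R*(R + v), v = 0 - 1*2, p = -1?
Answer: sqrt(3770) ≈ 61.400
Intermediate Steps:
s(n, t) = -1
v = -2 (v = 0 - 2 = -2)
B(b, R) = R*(-2 + R) (B(b, R) = R*(R - 2) = R*(-2 + R))
sqrt((y(s(-1, -4), -49) - B(-2, 31)) + 4639) = sqrt((30 - 31*(-2 + 31)) + 4639) = sqrt((30 - 31*29) + 4639) = sqrt((30 - 1*899) + 4639) = sqrt((30 - 899) + 4639) = sqrt(-869 + 4639) = sqrt(3770)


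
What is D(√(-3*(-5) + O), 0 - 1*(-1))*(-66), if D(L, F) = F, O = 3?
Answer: -66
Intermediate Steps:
D(√(-3*(-5) + O), 0 - 1*(-1))*(-66) = (0 - 1*(-1))*(-66) = (0 + 1)*(-66) = 1*(-66) = -66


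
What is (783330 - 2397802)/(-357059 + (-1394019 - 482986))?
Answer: 201809/279258 ≈ 0.72266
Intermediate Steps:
(783330 - 2397802)/(-357059 + (-1394019 - 482986)) = -1614472/(-357059 - 1877005) = -1614472/(-2234064) = -1614472*(-1/2234064) = 201809/279258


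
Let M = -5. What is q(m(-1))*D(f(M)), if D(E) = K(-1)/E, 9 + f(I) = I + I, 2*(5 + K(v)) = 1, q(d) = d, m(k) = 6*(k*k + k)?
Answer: 0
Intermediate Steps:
m(k) = 6*k + 6*k**2 (m(k) = 6*(k**2 + k) = 6*(k + k**2) = 6*k + 6*k**2)
K(v) = -9/2 (K(v) = -5 + (1/2)*1 = -5 + 1/2 = -9/2)
f(I) = -9 + 2*I (f(I) = -9 + (I + I) = -9 + 2*I)
D(E) = -9/(2*E)
q(m(-1))*D(f(M)) = (6*(-1)*(1 - 1))*(-9/(2*(-9 + 2*(-5)))) = (6*(-1)*0)*(-9/(2*(-9 - 10))) = 0*(-9/2/(-19)) = 0*(-9/2*(-1/19)) = 0*(9/38) = 0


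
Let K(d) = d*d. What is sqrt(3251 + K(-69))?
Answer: 2*sqrt(2003) ≈ 89.510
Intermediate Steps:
K(d) = d**2
sqrt(3251 + K(-69)) = sqrt(3251 + (-69)**2) = sqrt(3251 + 4761) = sqrt(8012) = 2*sqrt(2003)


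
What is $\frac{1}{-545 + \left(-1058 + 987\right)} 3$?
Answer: $- \frac{3}{616} \approx -0.0048701$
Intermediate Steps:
$\frac{1}{-545 + \left(-1058 + 987\right)} 3 = \frac{1}{-545 - 71} \cdot 3 = \frac{1}{-616} \cdot 3 = \left(- \frac{1}{616}\right) 3 = - \frac{3}{616}$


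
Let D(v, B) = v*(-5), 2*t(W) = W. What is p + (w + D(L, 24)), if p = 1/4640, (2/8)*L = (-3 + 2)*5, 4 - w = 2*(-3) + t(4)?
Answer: 501121/4640 ≈ 108.00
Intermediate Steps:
t(W) = W/2
w = 8 (w = 4 - (2*(-3) + (½)*4) = 4 - (-6 + 2) = 4 - 1*(-4) = 4 + 4 = 8)
L = -20 (L = 4*((-3 + 2)*5) = 4*(-1*5) = 4*(-5) = -20)
D(v, B) = -5*v
p = 1/4640 ≈ 0.00021552
p + (w + D(L, 24)) = 1/4640 + (8 - 5*(-20)) = 1/4640 + (8 + 100) = 1/4640 + 108 = 501121/4640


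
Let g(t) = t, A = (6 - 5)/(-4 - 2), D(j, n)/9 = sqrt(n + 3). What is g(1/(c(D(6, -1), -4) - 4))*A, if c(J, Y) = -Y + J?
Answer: -sqrt(2)/108 ≈ -0.013095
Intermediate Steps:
D(j, n) = 9*sqrt(3 + n) (D(j, n) = 9*sqrt(n + 3) = 9*sqrt(3 + n))
c(J, Y) = J - Y
A = -1/6 (A = 1/(-6) = 1*(-1/6) = -1/6 ≈ -0.16667)
g(1/(c(D(6, -1), -4) - 4))*A = -1/6/((9*sqrt(3 - 1) - 1*(-4)) - 4) = -1/6/((9*sqrt(2) + 4) - 4) = -1/6/((4 + 9*sqrt(2)) - 4) = -1/6/(9*sqrt(2)) = (sqrt(2)/18)*(-1/6) = -sqrt(2)/108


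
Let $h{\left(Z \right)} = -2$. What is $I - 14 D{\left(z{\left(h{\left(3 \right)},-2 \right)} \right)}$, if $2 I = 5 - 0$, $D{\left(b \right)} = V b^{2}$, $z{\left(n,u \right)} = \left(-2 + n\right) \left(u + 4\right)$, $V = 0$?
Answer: $\frac{5}{2} \approx 2.5$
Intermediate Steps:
$z{\left(n,u \right)} = \left(-2 + n\right) \left(4 + u\right)$
$D{\left(b \right)} = 0$ ($D{\left(b \right)} = 0 b^{2} = 0$)
$I = \frac{5}{2}$ ($I = \frac{5 - 0}{2} = \frac{5 + 0}{2} = \frac{1}{2} \cdot 5 = \frac{5}{2} \approx 2.5$)
$I - 14 D{\left(z{\left(h{\left(3 \right)},-2 \right)} \right)} = \frac{5}{2} - 0 = \frac{5}{2} + 0 = \frac{5}{2}$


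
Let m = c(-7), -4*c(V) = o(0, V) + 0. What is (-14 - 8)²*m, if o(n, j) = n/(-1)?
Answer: 0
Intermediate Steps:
o(n, j) = -n (o(n, j) = n*(-1) = -n)
c(V) = 0 (c(V) = -(-1*0 + 0)/4 = -(0 + 0)/4 = -¼*0 = 0)
m = 0
(-14 - 8)²*m = (-14 - 8)²*0 = (-22)²*0 = 484*0 = 0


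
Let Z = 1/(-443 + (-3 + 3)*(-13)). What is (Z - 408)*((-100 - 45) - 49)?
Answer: 35064530/443 ≈ 79153.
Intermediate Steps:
Z = -1/443 (Z = 1/(-443 + 0*(-13)) = 1/(-443 + 0) = 1/(-443) = -1/443 ≈ -0.0022573)
(Z - 408)*((-100 - 45) - 49) = (-1/443 - 408)*((-100 - 45) - 49) = -180745*(-145 - 49)/443 = -180745/443*(-194) = 35064530/443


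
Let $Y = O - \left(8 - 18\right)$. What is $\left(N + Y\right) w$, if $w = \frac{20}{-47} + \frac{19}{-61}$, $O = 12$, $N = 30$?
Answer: $- \frac{109876}{2867} \approx -38.324$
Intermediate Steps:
$w = - \frac{2113}{2867}$ ($w = 20 \left(- \frac{1}{47}\right) + 19 \left(- \frac{1}{61}\right) = - \frac{20}{47} - \frac{19}{61} = - \frac{2113}{2867} \approx -0.73701$)
$Y = 22$ ($Y = 12 - \left(8 - 18\right) = 12 - -10 = 12 + 10 = 22$)
$\left(N + Y\right) w = \left(30 + 22\right) \left(- \frac{2113}{2867}\right) = 52 \left(- \frac{2113}{2867}\right) = - \frac{109876}{2867}$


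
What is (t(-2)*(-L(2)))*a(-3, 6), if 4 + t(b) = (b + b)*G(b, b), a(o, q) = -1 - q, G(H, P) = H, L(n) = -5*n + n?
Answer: -224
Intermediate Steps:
L(n) = -4*n
t(b) = -4 + 2*b² (t(b) = -4 + (b + b)*b = -4 + (2*b)*b = -4 + 2*b²)
(t(-2)*(-L(2)))*a(-3, 6) = ((-4 + 2*(-2)²)*(-(-4)*2))*(-1 - 1*6) = ((-4 + 2*4)*(-1*(-8)))*(-1 - 6) = ((-4 + 8)*8)*(-7) = (4*8)*(-7) = 32*(-7) = -224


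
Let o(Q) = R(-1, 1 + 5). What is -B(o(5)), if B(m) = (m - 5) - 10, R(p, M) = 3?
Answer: 12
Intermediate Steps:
o(Q) = 3
B(m) = -15 + m (B(m) = (-5 + m) - 10 = -15 + m)
-B(o(5)) = -(-15 + 3) = -1*(-12) = 12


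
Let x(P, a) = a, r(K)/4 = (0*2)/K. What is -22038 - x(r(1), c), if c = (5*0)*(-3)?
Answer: -22038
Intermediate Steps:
r(K) = 0 (r(K) = 4*((0*2)/K) = 4*(0/K) = 4*0 = 0)
c = 0 (c = 0*(-3) = 0)
-22038 - x(r(1), c) = -22038 - 1*0 = -22038 + 0 = -22038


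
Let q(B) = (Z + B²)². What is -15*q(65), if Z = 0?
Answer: -267759375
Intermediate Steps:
q(B) = B⁴ (q(B) = (0 + B²)² = (B²)² = B⁴)
-15*q(65) = -15*65⁴ = -15*17850625 = -267759375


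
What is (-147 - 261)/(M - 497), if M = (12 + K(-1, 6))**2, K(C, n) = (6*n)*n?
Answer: -408/51487 ≈ -0.0079243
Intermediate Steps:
K(C, n) = 6*n**2
M = 51984 (M = (12 + 6*6**2)**2 = (12 + 6*36)**2 = (12 + 216)**2 = 228**2 = 51984)
(-147 - 261)/(M - 497) = (-147 - 261)/(51984 - 497) = -408/51487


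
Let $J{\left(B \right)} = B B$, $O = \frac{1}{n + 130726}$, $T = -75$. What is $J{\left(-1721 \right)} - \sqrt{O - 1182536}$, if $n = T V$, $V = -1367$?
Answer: $2961841 - \frac{i \sqrt{64337087910493285}}{233251} \approx 2.9618 \cdot 10^{6} - 1087.4 i$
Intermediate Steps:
$n = 102525$ ($n = \left(-75\right) \left(-1367\right) = 102525$)
$O = \frac{1}{233251}$ ($O = \frac{1}{102525 + 130726} = \frac{1}{233251} \approx 4.2872 \cdot 10^{-6}$)
$J{\left(B \right)} = B^{2}$
$J{\left(-1721 \right)} - \sqrt{O - 1182536} = \left(-1721\right)^{2} - \sqrt{\frac{1}{233251} - 1182536} = 2961841 - \sqrt{- \frac{275827704535}{233251}} = 2961841 - \frac{i \sqrt{64337087910493285}}{233251}$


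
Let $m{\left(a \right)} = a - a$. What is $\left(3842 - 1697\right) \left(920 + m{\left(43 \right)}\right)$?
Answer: $1973400$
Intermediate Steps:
$m{\left(a \right)} = 0$
$\left(3842 - 1697\right) \left(920 + m{\left(43 \right)}\right) = \left(3842 - 1697\right) \left(920 + 0\right) = 2145 \cdot 920 = 1973400$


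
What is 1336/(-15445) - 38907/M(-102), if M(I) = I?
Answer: 200260781/525130 ≈ 381.35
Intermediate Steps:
1336/(-15445) - 38907/M(-102) = 1336/(-15445) - 38907/(-102) = 1336*(-1/15445) - 38907*(-1/102) = -1336/15445 + 12969/34 = 200260781/525130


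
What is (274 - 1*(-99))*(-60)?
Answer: -22380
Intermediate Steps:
(274 - 1*(-99))*(-60) = (274 + 99)*(-60) = 373*(-60) = -22380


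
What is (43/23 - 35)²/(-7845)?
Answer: -193548/1383335 ≈ -0.13991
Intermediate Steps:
(43/23 - 35)²/(-7845) = (43*(1/23) - 35)²*(-1/7845) = (43/23 - 35)²*(-1/7845) = (-762/23)²*(-1/7845) = (580644/529)*(-1/7845) = -193548/1383335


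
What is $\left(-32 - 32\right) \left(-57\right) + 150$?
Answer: $3798$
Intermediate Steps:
$\left(-32 - 32\right) \left(-57\right) + 150 = \left(-64\right) \left(-57\right) + 150 = 3648 + 150 = 3798$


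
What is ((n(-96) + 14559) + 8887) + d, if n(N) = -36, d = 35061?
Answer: 58471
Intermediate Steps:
((n(-96) + 14559) + 8887) + d = ((-36 + 14559) + 8887) + 35061 = (14523 + 8887) + 35061 = 23410 + 35061 = 58471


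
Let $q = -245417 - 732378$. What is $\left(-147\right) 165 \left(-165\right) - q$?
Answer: $4979870$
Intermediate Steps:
$q = -977795$
$\left(-147\right) 165 \left(-165\right) - q = \left(-147\right) 165 \left(-165\right) - -977795 = \left(-24255\right) \left(-165\right) + 977795 = 4002075 + 977795 = 4979870$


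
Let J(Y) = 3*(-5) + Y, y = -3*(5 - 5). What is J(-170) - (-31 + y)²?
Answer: -1146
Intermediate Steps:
y = 0 (y = -3*0 = 0)
J(Y) = -15 + Y
J(-170) - (-31 + y)² = (-15 - 170) - (-31 + 0)² = -185 - 1*(-31)² = -185 - 1*961 = -185 - 961 = -1146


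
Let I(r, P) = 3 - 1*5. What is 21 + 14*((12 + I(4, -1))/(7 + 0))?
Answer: 41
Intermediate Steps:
I(r, P) = -2 (I(r, P) = 3 - 5 = -2)
21 + 14*((12 + I(4, -1))/(7 + 0)) = 21 + 14*((12 - 2)/(7 + 0)) = 21 + 14*(10/7) = 21 + 20 = 41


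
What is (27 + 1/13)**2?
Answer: 123904/169 ≈ 733.16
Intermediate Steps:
(27 + 1/13)**2 = (352/13)**2 = 123904/169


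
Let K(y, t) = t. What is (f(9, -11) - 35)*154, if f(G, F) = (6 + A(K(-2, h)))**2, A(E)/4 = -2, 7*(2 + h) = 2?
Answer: -4774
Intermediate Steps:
h = -12/7 (h = -2 + (1/7)*2 = -2 + 2/7 = -12/7 ≈ -1.7143)
A(E) = -8 (A(E) = 4*(-2) = -8)
f(G, F) = 4 (f(G, F) = (6 - 8)**2 = (-2)**2 = 4)
(f(9, -11) - 35)*154 = (4 - 35)*154 = -31*154 = -4774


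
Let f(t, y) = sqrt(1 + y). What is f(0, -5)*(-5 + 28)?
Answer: 46*I ≈ 46.0*I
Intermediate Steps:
f(0, -5)*(-5 + 28) = sqrt(1 - 5)*(-5 + 28) = sqrt(-4)*23 = (2*I)*23 = 46*I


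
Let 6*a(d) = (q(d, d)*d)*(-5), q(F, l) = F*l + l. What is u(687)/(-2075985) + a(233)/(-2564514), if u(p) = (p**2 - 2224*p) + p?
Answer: 914195237849/197181207270 ≈ 4.6363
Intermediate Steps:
u(p) = p**2 - 2223*p
q(F, l) = l + F*l
a(d) = -5*d**2*(1 + d)/6 (a(d) = (((d*(1 + d))*d)*(-5))/6 = ((d**2*(1 + d))*(-5))/6 = (-5*d**2*(1 + d))/6 = -5*d**2*(1 + d)/6)
u(687)/(-2075985) + a(233)/(-2564514) = (687*(-2223 + 687))/(-2075985) + ((5/6)*233**2*(-1 - 1*233))/(-2564514) = (687*(-1536))*(-1/2075985) + ((5/6)*54289*(-1 - 233))*(-1/2564514) = -1055232*(-1/2075985) + ((5/6)*54289*(-234))*(-1/2564514) = 117248/230665 - 10586355*(-1/2564514) = 117248/230665 + 3528785/854838 = 914195237849/197181207270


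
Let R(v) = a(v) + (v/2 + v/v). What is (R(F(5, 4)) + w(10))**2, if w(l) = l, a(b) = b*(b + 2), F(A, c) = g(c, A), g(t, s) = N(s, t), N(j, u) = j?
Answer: 9409/4 ≈ 2352.3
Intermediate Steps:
g(t, s) = s
F(A, c) = A
a(b) = b*(2 + b)
R(v) = 1 + v/2 + v*(2 + v) (R(v) = v*(2 + v) + (v/2 + v/v) = v*(2 + v) + (v*(1/2) + 1) = v*(2 + v) + (v/2 + 1) = v*(2 + v) + (1 + v/2) = 1 + v/2 + v*(2 + v))
(R(F(5, 4)) + w(10))**2 = ((1 + 5**2 + (5/2)*5) + 10)**2 = ((1 + 25 + 25/2) + 10)**2 = (77/2 + 10)**2 = (97/2)**2 = 9409/4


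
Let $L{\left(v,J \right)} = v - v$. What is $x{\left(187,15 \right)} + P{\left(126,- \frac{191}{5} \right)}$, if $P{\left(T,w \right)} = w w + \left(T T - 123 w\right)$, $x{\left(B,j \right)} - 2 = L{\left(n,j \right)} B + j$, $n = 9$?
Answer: $\frac{551271}{25} \approx 22051.0$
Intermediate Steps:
$L{\left(v,J \right)} = 0$
$x{\left(B,j \right)} = 2 + j$ ($x{\left(B,j \right)} = 2 + \left(0 B + j\right) = 2 + \left(0 + j\right) = 2 + j$)
$P{\left(T,w \right)} = T^{2} + w^{2} - 123 w$ ($P{\left(T,w \right)} = w^{2} + \left(T^{2} - 123 w\right) = T^{2} + w^{2} - 123 w$)
$x{\left(187,15 \right)} + P{\left(126,- \frac{191}{5} \right)} = \left(2 + 15\right) + \left(126^{2} + \left(- \frac{191}{5}\right)^{2} - 123 \left(- \frac{191}{5}\right)\right) = 17 + \left(15876 + \left(\left(-191\right) \frac{1}{5}\right)^{2} - 123 \left(\left(-191\right) \frac{1}{5}\right)\right) = 17 + \left(15876 + \left(- \frac{191}{5}\right)^{2} - - \frac{23493}{5}\right) = 17 + \left(15876 + \frac{36481}{25} + \frac{23493}{5}\right) = 17 + \frac{550846}{25} = \frac{551271}{25}$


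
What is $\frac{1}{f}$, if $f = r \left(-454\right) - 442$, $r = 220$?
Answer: $- \frac{1}{100322} \approx -9.9679 \cdot 10^{-6}$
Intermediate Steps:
$f = -100322$ ($f = 220 \left(-454\right) - 442 = -99880 - 442 = -100322$)
$\frac{1}{f} = \frac{1}{-100322} = - \frac{1}{100322}$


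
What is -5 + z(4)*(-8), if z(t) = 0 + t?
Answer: -37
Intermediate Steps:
z(t) = t
-5 + z(4)*(-8) = -5 + 4*(-8) = -5 - 32 = -37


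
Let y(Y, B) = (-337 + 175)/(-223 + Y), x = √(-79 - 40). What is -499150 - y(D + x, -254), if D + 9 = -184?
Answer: -28813456214/57725 - 54*I*√119/57725 ≈ -4.9915e+5 - 0.010205*I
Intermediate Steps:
D = -193 (D = -9 - 184 = -193)
x = I*√119 (x = √(-119) = I*√119 ≈ 10.909*I)
y(Y, B) = -162/(-223 + Y)
-499150 - y(D + x, -254) = -499150 - (-162)/(-223 + (-193 + I*√119)) = -499150 - (-162)/(-416 + I*√119) = -499150 + 162/(-416 + I*√119)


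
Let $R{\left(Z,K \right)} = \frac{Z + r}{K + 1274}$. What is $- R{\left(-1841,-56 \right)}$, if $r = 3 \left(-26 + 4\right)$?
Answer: $\frac{1907}{1218} \approx 1.5657$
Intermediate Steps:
$r = -66$ ($r = 3 \left(-22\right) = -66$)
$R{\left(Z,K \right)} = \frac{-66 + Z}{1274 + K}$ ($R{\left(Z,K \right)} = \frac{Z - 66}{K + 1274} = \frac{-66 + Z}{1274 + K}$)
$- R{\left(-1841,-56 \right)} = - \frac{-66 - 1841}{1274 - 56} = - \frac{-1907}{1218} = \left(-1\right) \left(- \frac{1907}{1218}\right) = \frac{1907}{1218}$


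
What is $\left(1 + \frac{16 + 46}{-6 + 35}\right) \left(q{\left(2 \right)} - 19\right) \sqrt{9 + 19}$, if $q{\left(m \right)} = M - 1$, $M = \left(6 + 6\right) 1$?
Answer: $- \frac{1456 \sqrt{7}}{29} \approx -132.83$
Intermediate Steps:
$M = 12$ ($M = 12 \cdot 1 = 12$)
$q{\left(m \right)} = 11$ ($q{\left(m \right)} = 12 - 1 = 11$)
$\left(1 + \frac{16 + 46}{-6 + 35}\right) \left(q{\left(2 \right)} - 19\right) \sqrt{9 + 19} = \left(1 + \frac{16 + 46}{-6 + 35}\right) \left(11 - 19\right) \sqrt{9 + 19} = \left(1 + \frac{62}{29}\right) \left(-8\right) \sqrt{28} = \left(1 + 62 \cdot \frac{1}{29}\right) \left(-8\right) 2 \sqrt{7} = \left(1 + \frac{62}{29}\right) \left(-8\right) 2 \sqrt{7} = \frac{91}{29} \left(-8\right) 2 \sqrt{7} = - \frac{728 \cdot 2 \sqrt{7}}{29} = - \frac{1456 \sqrt{7}}{29}$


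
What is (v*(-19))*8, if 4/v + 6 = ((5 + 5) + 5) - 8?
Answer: -608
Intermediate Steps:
v = 4 (v = 4/(-6 + (((5 + 5) + 5) - 8)) = 4/(-6 + ((10 + 5) - 8)) = 4/(-6 + (15 - 8)) = 4/(-6 + 7) = 4/1 = 4*1 = 4)
(v*(-19))*8 = (4*(-19))*8 = -76*8 = -608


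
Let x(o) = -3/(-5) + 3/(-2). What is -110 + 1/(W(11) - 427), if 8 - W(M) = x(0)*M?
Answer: -450020/4091 ≈ -110.00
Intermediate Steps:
x(o) = -9/10 (x(o) = -3*(-⅕) + 3*(-½) = ⅗ - 3/2 = -9/10)
W(M) = 8 + 9*M/10 (W(M) = 8 - (-9)*M/10 = 8 + 9*M/10)
-110 + 1/(W(11) - 427) = -110 + 1/((8 + (9/10)*11) - 427) = -110 + 1/((8 + 99/10) - 427) = -110 + 1/(179/10 - 427) = -110 + 1/(-4091/10) = -110 - 10/4091 = -450020/4091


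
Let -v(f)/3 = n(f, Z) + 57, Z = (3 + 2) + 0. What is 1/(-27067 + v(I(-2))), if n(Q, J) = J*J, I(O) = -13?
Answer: -1/27313 ≈ -3.6613e-5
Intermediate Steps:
Z = 5 (Z = 5 + 0 = 5)
n(Q, J) = J**2
v(f) = -246 (v(f) = -3*(5**2 + 57) = -3*(25 + 57) = -3*82 = -246)
1/(-27067 + v(I(-2))) = 1/(-27067 - 246) = 1/(-27313) = -1/27313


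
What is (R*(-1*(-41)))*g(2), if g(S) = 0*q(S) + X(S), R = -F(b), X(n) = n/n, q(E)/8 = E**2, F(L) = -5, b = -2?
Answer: 205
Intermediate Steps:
q(E) = 8*E**2
X(n) = 1
R = 5 (R = -1*(-5) = 5)
g(S) = 1 (g(S) = 0*(8*S**2) + 1 = 0 + 1 = 1)
(R*(-1*(-41)))*g(2) = (5*(-1*(-41)))*1 = (5*41)*1 = 205*1 = 205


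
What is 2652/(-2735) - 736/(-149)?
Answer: 1617812/407515 ≈ 3.9699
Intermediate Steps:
2652/(-2735) - 736/(-149) = 2652*(-1/2735) - 736*(-1/149) = -2652/2735 + 736/149 = 1617812/407515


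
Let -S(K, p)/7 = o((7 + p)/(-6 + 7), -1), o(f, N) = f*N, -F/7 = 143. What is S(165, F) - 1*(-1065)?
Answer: -5893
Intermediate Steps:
F = -1001 (F = -7*143 = -1001)
o(f, N) = N*f
S(K, p) = 49 + 7*p (S(K, p) = -(-7)*(7 + p)/(-6 + 7) = -(-7)*(7 + p)/1 = -(-7)*(7 + p)*1 = -(-7)*(7 + p) = -7*(-7 - p) = 49 + 7*p)
S(165, F) - 1*(-1065) = (49 + 7*(-1001)) - 1*(-1065) = (49 - 7007) + 1065 = -6958 + 1065 = -5893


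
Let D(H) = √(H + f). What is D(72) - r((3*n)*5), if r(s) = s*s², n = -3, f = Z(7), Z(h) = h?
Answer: 91125 + √79 ≈ 91134.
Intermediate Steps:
f = 7
D(H) = √(7 + H) (D(H) = √(H + 7) = √(7 + H))
r(s) = s³
D(72) - r((3*n)*5) = √(7 + 72) - ((3*(-3))*5)³ = √79 - (-9*5)³ = √79 - 1*(-45)³ = √79 - 1*(-91125) = √79 + 91125 = 91125 + √79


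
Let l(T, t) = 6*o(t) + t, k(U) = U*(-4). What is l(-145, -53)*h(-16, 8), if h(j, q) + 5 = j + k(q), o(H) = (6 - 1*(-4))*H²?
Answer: -8929811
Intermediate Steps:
k(U) = -4*U
o(H) = 10*H² (o(H) = (6 + 4)*H² = 10*H²)
h(j, q) = -5 + j - 4*q (h(j, q) = -5 + (j - 4*q) = -5 + j - 4*q)
l(T, t) = t + 60*t² (l(T, t) = 6*(10*t²) + t = 60*t² + t = t + 60*t²)
l(-145, -53)*h(-16, 8) = (-53*(1 + 60*(-53)))*(-5 - 16 - 4*8) = (-53*(1 - 3180))*(-5 - 16 - 32) = -53*(-3179)*(-53) = 168487*(-53) = -8929811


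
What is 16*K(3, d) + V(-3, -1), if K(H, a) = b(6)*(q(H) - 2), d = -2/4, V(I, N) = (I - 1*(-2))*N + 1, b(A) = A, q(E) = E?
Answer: 98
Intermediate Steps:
V(I, N) = 1 + N*(2 + I) (V(I, N) = (I + 2)*N + 1 = (2 + I)*N + 1 = N*(2 + I) + 1 = 1 + N*(2 + I))
d = -1/2 (d = -2*1/4 = -1/2 ≈ -0.50000)
K(H, a) = -12 + 6*H (K(H, a) = 6*(H - 2) = 6*(-2 + H) = -12 + 6*H)
16*K(3, d) + V(-3, -1) = 16*(-12 + 6*3) + (1 + 2*(-1) - 3*(-1)) = 16*(-12 + 18) + (1 - 2 + 3) = 16*6 + 2 = 96 + 2 = 98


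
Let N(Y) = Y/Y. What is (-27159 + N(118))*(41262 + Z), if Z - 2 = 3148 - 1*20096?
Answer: -660373928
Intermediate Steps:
N(Y) = 1
Z = -16946 (Z = 2 + (3148 - 1*20096) = 2 + (3148 - 20096) = 2 - 16948 = -16946)
(-27159 + N(118))*(41262 + Z) = (-27159 + 1)*(41262 - 16946) = -27158*24316 = -660373928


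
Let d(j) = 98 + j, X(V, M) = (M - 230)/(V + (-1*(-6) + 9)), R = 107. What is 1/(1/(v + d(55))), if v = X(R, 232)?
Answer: 9334/61 ≈ 153.02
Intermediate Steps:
X(V, M) = (-230 + M)/(15 + V) (X(V, M) = (-230 + M)/(V + (6 + 9)) = (-230 + M)/(V + 15) = (-230 + M)/(15 + V))
v = 1/61 (v = (-230 + 232)/(15 + 107) = 2/122 = (1/122)*2 = 1/61 ≈ 0.016393)
1/(1/(v + d(55))) = 1/(1/(1/61 + (98 + 55))) = 1/(1/(1/61 + 153)) = 1/(1/(9334/61)) = 1/(61/9334) = 9334/61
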